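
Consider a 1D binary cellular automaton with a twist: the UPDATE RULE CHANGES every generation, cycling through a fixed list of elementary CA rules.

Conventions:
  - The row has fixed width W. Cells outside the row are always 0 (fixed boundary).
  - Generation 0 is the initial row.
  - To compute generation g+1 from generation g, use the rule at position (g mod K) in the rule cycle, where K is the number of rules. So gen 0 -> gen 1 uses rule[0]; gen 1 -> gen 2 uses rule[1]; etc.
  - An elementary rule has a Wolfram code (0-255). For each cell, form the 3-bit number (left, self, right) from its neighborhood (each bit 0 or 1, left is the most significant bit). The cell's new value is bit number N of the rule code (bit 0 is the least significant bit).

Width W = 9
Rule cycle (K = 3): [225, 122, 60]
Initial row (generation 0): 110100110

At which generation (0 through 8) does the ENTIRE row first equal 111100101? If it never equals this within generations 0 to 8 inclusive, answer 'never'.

Answer: 2

Derivation:
Gen 0: 110100110
Gen 1 (rule 225): 011000010
Gen 2 (rule 122): 111100101
Gen 3 (rule 60): 100010111
Gen 4 (rule 225): 001001011
Gen 5 (rule 122): 010110111
Gen 6 (rule 60): 011101100
Gen 7 (rule 225): 001110101
Gen 8 (rule 122): 011011010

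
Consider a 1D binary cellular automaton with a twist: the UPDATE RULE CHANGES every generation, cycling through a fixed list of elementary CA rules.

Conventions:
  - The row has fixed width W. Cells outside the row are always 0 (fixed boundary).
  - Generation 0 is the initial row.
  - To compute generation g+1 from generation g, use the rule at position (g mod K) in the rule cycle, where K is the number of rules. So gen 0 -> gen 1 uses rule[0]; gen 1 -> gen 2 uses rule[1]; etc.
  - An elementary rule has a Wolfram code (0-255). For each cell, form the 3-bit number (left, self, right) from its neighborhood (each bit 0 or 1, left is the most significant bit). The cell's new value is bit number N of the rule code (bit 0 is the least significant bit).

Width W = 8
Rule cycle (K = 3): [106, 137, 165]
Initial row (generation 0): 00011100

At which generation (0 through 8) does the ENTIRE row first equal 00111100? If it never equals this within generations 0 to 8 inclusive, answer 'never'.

Answer: 5

Derivation:
Gen 0: 00011100
Gen 1 (rule 106): 00110100
Gen 2 (rule 137): 10100001
Gen 3 (rule 165): 11101101
Gen 4 (rule 106): 10111110
Gen 5 (rule 137): 00111100
Gen 6 (rule 165): 10011001
Gen 7 (rule 106): 00111010
Gen 8 (rule 137): 10110000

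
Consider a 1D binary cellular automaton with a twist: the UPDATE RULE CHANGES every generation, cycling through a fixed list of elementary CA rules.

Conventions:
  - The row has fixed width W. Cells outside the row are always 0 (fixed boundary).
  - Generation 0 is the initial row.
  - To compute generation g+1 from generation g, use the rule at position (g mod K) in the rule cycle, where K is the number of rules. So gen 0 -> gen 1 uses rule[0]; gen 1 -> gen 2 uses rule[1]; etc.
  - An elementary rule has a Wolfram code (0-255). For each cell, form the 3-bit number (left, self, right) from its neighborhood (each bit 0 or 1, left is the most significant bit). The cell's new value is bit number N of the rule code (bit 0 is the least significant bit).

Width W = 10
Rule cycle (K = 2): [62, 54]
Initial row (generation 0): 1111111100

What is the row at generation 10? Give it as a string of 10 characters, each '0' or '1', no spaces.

Answer: 1111000100

Derivation:
Gen 0: 1111111100
Gen 1 (rule 62): 1000000010
Gen 2 (rule 54): 1100000111
Gen 3 (rule 62): 1010001100
Gen 4 (rule 54): 1111010010
Gen 5 (rule 62): 1000111111
Gen 6 (rule 54): 1101000000
Gen 7 (rule 62): 1011100000
Gen 8 (rule 54): 1100010000
Gen 9 (rule 62): 1010111000
Gen 10 (rule 54): 1111000100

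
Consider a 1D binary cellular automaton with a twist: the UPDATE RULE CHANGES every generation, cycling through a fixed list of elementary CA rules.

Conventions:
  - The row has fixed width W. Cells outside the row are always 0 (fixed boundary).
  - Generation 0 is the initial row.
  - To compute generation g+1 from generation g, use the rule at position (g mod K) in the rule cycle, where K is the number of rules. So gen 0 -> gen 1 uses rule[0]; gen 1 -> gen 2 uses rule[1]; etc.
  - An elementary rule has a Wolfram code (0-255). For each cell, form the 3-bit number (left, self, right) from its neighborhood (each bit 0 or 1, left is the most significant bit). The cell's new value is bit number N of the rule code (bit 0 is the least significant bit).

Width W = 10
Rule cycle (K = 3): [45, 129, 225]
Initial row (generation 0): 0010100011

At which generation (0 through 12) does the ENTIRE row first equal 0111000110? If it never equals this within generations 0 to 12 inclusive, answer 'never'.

Answer: never

Derivation:
Gen 0: 0010100011
Gen 1 (rule 45): 1011101010
Gen 2 (rule 129): 0001000000
Gen 3 (rule 225): 1100011111
Gen 4 (rule 45): 1001010000
Gen 5 (rule 129): 0000000111
Gen 6 (rule 225): 1111110011
Gen 7 (rule 45): 1000000010
Gen 8 (rule 129): 0011111000
Gen 9 (rule 225): 1001111011
Gen 10 (rule 45): 1001000110
Gen 11 (rule 129): 0000010000
Gen 12 (rule 225): 1111000111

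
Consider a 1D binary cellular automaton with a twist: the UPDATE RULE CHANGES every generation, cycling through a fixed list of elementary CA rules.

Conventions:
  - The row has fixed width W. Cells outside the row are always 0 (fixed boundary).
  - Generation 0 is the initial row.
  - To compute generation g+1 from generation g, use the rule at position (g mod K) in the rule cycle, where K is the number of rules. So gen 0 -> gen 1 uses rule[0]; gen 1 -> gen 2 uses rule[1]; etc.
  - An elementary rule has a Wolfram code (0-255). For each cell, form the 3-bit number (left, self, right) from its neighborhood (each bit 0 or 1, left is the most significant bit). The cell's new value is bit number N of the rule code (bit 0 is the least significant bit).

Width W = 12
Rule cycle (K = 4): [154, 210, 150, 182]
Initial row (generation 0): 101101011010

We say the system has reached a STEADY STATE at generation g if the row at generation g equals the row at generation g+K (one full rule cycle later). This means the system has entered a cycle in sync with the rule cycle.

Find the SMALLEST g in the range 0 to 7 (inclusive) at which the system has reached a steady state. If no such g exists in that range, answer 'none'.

Answer: none

Derivation:
Gen 0: 101101011010
Gen 1 (rule 154): 001000010001
Gen 2 (rule 210): 010100101010
Gen 3 (rule 150): 110111101011
Gen 4 (rule 182): 001011011100
Gen 5 (rule 154): 010010011010
Gen 6 (rule 210): 101101101001
Gen 7 (rule 150): 100000001111
Gen 8 (rule 182): 110000010110
Gen 9 (rule 154): 101000100101
Gen 10 (rule 210): 000101011000
Gen 11 (rule 150): 001101000100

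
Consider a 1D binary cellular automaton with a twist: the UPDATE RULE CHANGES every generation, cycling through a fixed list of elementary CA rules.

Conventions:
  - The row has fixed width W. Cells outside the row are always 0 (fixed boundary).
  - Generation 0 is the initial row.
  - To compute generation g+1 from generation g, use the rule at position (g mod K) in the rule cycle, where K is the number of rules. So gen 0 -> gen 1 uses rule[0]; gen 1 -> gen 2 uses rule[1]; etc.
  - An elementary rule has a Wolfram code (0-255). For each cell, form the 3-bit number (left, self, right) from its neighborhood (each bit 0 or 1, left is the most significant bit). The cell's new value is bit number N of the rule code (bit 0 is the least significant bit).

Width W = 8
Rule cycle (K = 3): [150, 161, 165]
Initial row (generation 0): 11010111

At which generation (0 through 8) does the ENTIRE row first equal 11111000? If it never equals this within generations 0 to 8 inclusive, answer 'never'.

Gen 0: 11010111
Gen 1 (rule 150): 00010010
Gen 2 (rule 161): 11000000
Gen 3 (rule 165): 00011111
Gen 4 (rule 150): 00101110
Gen 5 (rule 161): 10010100
Gen 6 (rule 165): 10011101
Gen 7 (rule 150): 11101001
Gen 8 (rule 161): 01010000

Answer: never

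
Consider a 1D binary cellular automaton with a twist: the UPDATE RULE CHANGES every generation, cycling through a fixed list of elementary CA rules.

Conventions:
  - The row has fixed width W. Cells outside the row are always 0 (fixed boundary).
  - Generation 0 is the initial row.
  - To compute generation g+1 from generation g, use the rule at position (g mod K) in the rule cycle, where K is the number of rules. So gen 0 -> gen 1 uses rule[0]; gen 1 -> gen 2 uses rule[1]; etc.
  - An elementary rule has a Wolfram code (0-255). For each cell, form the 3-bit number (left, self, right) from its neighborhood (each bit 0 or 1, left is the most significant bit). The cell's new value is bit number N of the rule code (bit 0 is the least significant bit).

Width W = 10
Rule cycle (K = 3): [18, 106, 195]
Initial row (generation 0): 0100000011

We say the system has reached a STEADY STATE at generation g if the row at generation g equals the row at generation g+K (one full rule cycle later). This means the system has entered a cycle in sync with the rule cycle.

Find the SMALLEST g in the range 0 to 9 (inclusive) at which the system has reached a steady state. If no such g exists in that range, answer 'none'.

Answer: 8

Derivation:
Gen 0: 0100000011
Gen 1 (rule 18): 1010000100
Gen 2 (rule 106): 0100001000
Gen 3 (rule 195): 1001110011
Gen 4 (rule 18): 0110001100
Gen 5 (rule 106): 1110011100
Gen 6 (rule 195): 0110101101
Gen 7 (rule 18): 1000000000
Gen 8 (rule 106): 0000000000
Gen 9 (rule 195): 1111111111
Gen 10 (rule 18): 0000000000
Gen 11 (rule 106): 0000000000
Gen 12 (rule 195): 1111111111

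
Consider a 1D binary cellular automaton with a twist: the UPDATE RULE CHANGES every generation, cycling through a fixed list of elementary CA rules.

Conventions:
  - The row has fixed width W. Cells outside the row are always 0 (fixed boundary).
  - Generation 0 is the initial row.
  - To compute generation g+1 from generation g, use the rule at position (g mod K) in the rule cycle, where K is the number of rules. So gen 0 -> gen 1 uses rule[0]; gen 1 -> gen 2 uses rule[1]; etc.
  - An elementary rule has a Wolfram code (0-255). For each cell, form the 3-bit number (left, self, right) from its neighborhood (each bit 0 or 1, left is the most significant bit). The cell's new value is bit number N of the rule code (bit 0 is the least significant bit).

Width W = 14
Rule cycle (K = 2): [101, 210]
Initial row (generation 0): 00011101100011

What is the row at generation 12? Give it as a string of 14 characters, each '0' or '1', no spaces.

Answer: 01100110010000

Derivation:
Gen 0: 00011101100011
Gen 1 (rule 101): 11000110101001
Gen 2 (rule 210): 01101010000110
Gen 3 (rule 101): 00111110110010
Gen 4 (rule 210): 01011110011101
Gen 5 (rule 101): 01100010000111
Gen 6 (rule 210): 10110101001011
Gen 7 (rule 101): 11011111001101
Gen 8 (rule 210): 01001111110100
Gen 9 (rule 101): 01000000011101
Gen 10 (rule 210): 10100000101100
Gen 11 (rule 101): 11101110110101
Gen 12 (rule 210): 01100110010000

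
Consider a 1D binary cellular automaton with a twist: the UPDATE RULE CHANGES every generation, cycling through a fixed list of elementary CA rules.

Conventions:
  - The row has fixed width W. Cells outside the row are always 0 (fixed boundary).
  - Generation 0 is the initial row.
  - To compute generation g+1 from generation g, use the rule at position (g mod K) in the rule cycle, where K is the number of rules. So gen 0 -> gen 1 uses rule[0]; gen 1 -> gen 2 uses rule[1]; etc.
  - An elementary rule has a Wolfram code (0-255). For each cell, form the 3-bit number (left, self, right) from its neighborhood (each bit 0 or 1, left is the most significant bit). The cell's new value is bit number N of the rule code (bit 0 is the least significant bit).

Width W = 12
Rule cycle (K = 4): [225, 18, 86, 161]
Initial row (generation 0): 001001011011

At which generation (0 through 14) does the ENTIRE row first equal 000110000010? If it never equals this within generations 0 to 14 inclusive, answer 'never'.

Answer: never

Derivation:
Gen 0: 001001011011
Gen 1 (rule 225): 100000101101
Gen 2 (rule 18): 010001000000
Gen 3 (rule 86): 111011100000
Gen 4 (rule 161): 010101001111
Gen 5 (rule 225): 001010000111
Gen 6 (rule 18): 010001001000
Gen 7 (rule 86): 111011111100
Gen 8 (rule 161): 010101111001
Gen 9 (rule 225): 001010111000
Gen 10 (rule 18): 010000000100
Gen 11 (rule 86): 111000001110
Gen 12 (rule 161): 010011100100
Gen 13 (rule 225): 000001100001
Gen 14 (rule 18): 000010010010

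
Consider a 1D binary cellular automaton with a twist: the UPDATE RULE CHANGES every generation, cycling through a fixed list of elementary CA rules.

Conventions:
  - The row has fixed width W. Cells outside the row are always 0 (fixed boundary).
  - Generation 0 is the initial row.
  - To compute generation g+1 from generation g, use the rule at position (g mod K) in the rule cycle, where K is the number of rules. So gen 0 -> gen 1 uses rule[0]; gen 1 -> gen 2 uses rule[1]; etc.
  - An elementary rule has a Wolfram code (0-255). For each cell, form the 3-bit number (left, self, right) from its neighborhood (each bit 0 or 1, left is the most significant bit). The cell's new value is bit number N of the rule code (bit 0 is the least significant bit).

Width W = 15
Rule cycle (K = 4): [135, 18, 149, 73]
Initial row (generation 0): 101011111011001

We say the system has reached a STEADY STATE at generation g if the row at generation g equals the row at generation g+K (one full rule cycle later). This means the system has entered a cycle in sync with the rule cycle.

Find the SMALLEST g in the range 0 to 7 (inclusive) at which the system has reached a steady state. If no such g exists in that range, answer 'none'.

Gen 0: 101011111011001
Gen 1 (rule 135): 101001110000011
Gen 2 (rule 18): 000110001000100
Gen 3 (rule 149): 110001101110111
Gen 4 (rule 73): 110101101010101
Gen 5 (rule 135): 000100001010101
Gen 6 (rule 18): 001010010000000
Gen 7 (rule 149): 101011011111111
Gen 8 (rule 73): 000011010000001
Gen 9 (rule 135): 111100010111111
Gen 10 (rule 18): 000010100000000
Gen 11 (rule 149): 111010111111111

Answer: none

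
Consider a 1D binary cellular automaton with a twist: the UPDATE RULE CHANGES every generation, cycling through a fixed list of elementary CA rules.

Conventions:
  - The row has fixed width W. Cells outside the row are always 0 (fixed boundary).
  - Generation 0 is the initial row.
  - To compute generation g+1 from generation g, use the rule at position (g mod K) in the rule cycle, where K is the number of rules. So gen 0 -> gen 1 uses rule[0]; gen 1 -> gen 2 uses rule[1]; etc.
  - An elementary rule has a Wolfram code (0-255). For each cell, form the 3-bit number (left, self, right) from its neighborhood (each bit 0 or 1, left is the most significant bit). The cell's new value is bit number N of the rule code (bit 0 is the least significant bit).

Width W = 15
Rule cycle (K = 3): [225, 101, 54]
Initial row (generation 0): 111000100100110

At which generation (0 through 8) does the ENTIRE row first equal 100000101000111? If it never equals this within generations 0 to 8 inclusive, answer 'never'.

Answer: 8

Derivation:
Gen 0: 111000100100110
Gen 1 (rule 225): 011010000000010
Gen 2 (rule 101): 001110111111010
Gen 3 (rule 54): 010001000000111
Gen 4 (rule 225): 000100011110011
Gen 5 (rule 101): 110101000010001
Gen 6 (rule 54): 001111100111011
Gen 7 (rule 225): 100111100011101
Gen 8 (rule 101): 100000101000111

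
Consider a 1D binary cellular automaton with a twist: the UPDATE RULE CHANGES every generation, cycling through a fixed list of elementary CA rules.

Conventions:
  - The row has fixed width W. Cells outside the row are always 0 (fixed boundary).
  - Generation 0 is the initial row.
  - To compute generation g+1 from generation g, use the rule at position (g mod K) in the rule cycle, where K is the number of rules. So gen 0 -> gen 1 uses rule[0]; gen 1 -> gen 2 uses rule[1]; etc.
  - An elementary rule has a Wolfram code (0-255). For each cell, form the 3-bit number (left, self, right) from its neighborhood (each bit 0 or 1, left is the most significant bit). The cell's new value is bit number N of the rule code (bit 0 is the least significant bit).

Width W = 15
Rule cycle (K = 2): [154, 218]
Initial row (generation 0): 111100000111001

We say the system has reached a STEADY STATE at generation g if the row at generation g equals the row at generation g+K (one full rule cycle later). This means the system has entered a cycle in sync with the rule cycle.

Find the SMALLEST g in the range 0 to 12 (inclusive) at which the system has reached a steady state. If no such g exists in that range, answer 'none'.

Gen 0: 111100000111001
Gen 1 (rule 154): 111010001110110
Gen 2 (rule 218): 111001011110111
Gen 3 (rule 154): 110110011100110
Gen 4 (rule 218): 110111111111111
Gen 5 (rule 154): 100111111111110
Gen 6 (rule 218): 011111111111111
Gen 7 (rule 154): 111111111111110
Gen 8 (rule 218): 111111111111111
Gen 9 (rule 154): 111111111111110
Gen 10 (rule 218): 111111111111111
Gen 11 (rule 154): 111111111111110
Gen 12 (rule 218): 111111111111111
Gen 13 (rule 154): 111111111111110
Gen 14 (rule 218): 111111111111111

Answer: 7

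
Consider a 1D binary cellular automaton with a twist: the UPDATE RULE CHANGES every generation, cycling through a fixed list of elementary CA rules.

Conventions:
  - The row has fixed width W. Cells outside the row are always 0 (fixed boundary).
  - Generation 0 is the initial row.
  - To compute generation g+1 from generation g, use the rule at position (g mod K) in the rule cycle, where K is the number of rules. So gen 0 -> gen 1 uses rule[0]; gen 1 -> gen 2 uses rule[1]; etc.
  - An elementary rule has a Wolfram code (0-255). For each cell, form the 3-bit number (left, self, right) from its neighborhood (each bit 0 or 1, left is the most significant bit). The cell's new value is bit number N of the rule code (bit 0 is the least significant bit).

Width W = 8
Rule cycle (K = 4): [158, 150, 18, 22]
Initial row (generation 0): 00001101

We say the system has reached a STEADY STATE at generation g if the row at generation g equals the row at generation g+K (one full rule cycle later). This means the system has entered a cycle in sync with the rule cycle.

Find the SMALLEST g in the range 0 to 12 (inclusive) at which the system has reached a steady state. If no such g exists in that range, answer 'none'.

Gen 0: 00001101
Gen 1 (rule 158): 00011001
Gen 2 (rule 150): 00100111
Gen 3 (rule 18): 01011000
Gen 4 (rule 22): 11000100
Gen 5 (rule 158): 10101110
Gen 6 (rule 150): 10100101
Gen 7 (rule 18): 00011000
Gen 8 (rule 22): 00100100
Gen 9 (rule 158): 01111110
Gen 10 (rule 150): 10111101
Gen 11 (rule 18): 00000000
Gen 12 (rule 22): 00000000
Gen 13 (rule 158): 00000000
Gen 14 (rule 150): 00000000
Gen 15 (rule 18): 00000000
Gen 16 (rule 22): 00000000

Answer: 11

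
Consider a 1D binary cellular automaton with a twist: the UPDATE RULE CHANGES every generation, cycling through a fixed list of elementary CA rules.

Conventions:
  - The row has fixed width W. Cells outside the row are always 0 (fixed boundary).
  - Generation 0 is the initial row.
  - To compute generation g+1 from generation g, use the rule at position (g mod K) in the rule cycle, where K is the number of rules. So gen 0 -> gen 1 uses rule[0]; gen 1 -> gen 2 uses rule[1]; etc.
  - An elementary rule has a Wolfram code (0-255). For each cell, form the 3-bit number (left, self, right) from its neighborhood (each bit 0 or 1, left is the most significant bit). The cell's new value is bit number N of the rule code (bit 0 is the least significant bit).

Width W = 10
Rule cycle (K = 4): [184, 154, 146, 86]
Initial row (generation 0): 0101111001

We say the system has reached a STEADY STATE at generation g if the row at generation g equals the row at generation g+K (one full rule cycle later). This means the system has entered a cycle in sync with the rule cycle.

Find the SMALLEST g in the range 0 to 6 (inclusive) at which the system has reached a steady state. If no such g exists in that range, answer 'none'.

Answer: none

Derivation:
Gen 0: 0101111001
Gen 1 (rule 184): 0011110100
Gen 2 (rule 154): 0111100010
Gen 3 (rule 146): 1011010101
Gen 4 (rule 86): 1001010101
Gen 5 (rule 184): 0100101010
Gen 6 (rule 154): 1011000001
Gen 7 (rule 146): 0000100010
Gen 8 (rule 86): 0001110111
Gen 9 (rule 184): 0001101110
Gen 10 (rule 154): 0011001101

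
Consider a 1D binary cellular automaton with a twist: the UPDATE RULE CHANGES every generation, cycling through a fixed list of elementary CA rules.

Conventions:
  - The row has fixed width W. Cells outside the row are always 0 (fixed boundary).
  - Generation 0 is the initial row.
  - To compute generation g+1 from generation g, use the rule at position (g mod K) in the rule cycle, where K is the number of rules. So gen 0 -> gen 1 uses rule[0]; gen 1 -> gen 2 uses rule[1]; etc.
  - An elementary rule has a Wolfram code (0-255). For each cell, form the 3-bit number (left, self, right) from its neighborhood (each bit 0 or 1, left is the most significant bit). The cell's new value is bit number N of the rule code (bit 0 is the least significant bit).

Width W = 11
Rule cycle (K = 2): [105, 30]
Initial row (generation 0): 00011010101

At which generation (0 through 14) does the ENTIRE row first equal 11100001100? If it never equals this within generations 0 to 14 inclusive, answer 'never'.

Gen 0: 00011010101
Gen 1 (rule 105): 11011101010
Gen 2 (rule 30): 10010001011
Gen 3 (rule 105): 00000100111
Gen 4 (rule 30): 00001111100
Gen 5 (rule 105): 11101000101
Gen 6 (rule 30): 10001101101
Gen 7 (rule 105): 00101111110
Gen 8 (rule 30): 01101000001
Gen 9 (rule 105): 01110011100
Gen 10 (rule 30): 11001110010
Gen 11 (rule 105): 11001010000
Gen 12 (rule 30): 10111011000
Gen 13 (rule 105): 01101111011
Gen 14 (rule 30): 11001000010

Answer: never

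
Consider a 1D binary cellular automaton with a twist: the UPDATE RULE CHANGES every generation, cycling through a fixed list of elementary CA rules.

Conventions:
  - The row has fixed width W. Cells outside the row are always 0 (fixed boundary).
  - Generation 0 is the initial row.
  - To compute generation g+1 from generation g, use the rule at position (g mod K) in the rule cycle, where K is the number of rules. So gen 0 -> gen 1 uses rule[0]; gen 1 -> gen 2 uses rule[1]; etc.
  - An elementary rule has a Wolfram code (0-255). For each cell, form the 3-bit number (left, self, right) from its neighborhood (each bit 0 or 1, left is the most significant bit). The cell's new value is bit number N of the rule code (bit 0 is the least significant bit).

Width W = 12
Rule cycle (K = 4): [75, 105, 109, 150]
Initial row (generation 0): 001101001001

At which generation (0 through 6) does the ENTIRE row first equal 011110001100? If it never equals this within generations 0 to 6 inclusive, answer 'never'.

Answer: never

Derivation:
Gen 0: 001101001001
Gen 1 (rule 75): 111100010010
Gen 2 (rule 105): 100101000000
Gen 3 (rule 109): 100111011111
Gen 4 (rule 150): 111010001110
Gen 5 (rule 75): 101000111010
Gen 6 (rule 105): 010010101100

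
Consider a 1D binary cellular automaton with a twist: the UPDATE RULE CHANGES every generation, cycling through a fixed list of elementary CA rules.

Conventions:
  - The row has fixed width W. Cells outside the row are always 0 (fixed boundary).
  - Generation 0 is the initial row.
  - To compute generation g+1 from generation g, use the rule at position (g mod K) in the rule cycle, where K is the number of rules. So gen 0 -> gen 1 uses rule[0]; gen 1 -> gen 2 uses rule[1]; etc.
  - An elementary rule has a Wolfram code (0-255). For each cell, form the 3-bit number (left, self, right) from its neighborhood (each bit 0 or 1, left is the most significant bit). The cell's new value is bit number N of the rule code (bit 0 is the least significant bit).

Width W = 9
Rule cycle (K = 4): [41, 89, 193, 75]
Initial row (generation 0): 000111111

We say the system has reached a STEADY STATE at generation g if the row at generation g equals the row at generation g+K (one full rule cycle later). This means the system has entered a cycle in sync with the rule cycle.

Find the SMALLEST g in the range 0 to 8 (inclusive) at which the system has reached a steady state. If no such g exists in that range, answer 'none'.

Gen 0: 000111111
Gen 1 (rule 41): 110100000
Gen 2 (rule 89): 110011111
Gen 3 (rule 193): 010001111
Gen 4 (rule 75): 100111001
Gen 5 (rule 41): 000100000
Gen 6 (rule 89): 110011111
Gen 7 (rule 193): 010001111
Gen 8 (rule 75): 100111001
Gen 9 (rule 41): 000100000
Gen 10 (rule 89): 110011111
Gen 11 (rule 193): 010001111
Gen 12 (rule 75): 100111001

Answer: 2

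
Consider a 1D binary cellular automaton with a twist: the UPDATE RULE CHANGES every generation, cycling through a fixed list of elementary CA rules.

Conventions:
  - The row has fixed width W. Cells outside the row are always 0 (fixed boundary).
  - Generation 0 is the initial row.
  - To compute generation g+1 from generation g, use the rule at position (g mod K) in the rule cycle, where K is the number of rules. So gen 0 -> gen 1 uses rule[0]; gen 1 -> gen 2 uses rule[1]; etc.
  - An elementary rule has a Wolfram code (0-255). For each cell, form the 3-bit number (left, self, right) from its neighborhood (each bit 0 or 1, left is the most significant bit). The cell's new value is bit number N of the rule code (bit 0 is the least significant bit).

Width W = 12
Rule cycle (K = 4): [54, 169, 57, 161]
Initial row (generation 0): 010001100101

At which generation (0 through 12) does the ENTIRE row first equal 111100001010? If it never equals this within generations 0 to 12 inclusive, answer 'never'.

Gen 0: 010001100101
Gen 1 (rule 54): 111010011111
Gen 2 (rule 169): 110100011110
Gen 3 (rule 57): 101011010001
Gen 4 (rule 161): 010100100100
Gen 5 (rule 54): 111111111110
Gen 6 (rule 169): 111111111100
Gen 7 (rule 57): 100000000011
Gen 8 (rule 161): 001111111000
Gen 9 (rule 54): 010000000100
Gen 10 (rule 169): 000111110001
Gen 11 (rule 57): 110100001100
Gen 12 (rule 161): 001001100001

Answer: never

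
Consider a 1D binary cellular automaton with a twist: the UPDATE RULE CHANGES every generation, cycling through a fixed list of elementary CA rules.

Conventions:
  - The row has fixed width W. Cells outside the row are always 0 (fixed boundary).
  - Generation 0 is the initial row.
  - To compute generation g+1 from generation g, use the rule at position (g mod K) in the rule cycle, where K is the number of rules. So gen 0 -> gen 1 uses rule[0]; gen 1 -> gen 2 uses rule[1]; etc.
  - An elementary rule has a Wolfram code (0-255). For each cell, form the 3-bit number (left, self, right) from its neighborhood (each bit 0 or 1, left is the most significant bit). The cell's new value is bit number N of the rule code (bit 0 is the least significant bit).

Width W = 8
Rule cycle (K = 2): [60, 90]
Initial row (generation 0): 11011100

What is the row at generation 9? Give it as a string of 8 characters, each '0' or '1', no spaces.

Answer: 00010100

Derivation:
Gen 0: 11011100
Gen 1 (rule 60): 10110010
Gen 2 (rule 90): 00111101
Gen 3 (rule 60): 00100011
Gen 4 (rule 90): 01010111
Gen 5 (rule 60): 01111100
Gen 6 (rule 90): 11000110
Gen 7 (rule 60): 10100101
Gen 8 (rule 90): 00011000
Gen 9 (rule 60): 00010100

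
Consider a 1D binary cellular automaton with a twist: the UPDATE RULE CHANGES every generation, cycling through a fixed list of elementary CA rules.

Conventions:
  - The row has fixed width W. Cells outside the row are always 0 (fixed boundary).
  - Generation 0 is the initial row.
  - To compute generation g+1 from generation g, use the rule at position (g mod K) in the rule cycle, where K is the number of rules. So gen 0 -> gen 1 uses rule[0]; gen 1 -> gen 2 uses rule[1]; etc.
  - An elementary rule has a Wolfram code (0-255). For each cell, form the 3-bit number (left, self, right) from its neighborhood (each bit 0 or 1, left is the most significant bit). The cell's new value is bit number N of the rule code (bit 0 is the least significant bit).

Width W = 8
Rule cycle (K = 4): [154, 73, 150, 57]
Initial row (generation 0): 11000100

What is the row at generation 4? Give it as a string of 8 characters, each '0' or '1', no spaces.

Gen 0: 11000100
Gen 1 (rule 154): 10101010
Gen 2 (rule 73): 00000000
Gen 3 (rule 150): 00000000
Gen 4 (rule 57): 11111111

Answer: 11111111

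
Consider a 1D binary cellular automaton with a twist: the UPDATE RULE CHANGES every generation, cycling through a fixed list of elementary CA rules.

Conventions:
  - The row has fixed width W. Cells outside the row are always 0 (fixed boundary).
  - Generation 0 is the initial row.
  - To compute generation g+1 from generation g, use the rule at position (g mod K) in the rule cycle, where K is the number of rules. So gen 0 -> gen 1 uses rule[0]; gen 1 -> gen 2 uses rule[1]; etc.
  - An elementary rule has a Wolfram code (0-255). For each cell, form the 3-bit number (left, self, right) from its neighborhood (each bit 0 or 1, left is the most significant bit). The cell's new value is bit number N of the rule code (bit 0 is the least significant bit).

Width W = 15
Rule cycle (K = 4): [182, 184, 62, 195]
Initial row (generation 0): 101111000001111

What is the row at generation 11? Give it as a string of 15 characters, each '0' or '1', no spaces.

Gen 0: 101111000001111
Gen 1 (rule 182): 110110100010110
Gen 2 (rule 184): 101101010001101
Gen 3 (rule 62): 111011111011011
Gen 4 (rule 195): 011001111001001
Gen 5 (rule 182): 100110110111111
Gen 6 (rule 184): 010101101111110
Gen 7 (rule 62): 111111011000001
Gen 8 (rule 195): 011111001011110
Gen 9 (rule 182): 101110111101101
Gen 10 (rule 184): 011101111011010
Gen 11 (rule 62): 110011000110111

Answer: 110011000110111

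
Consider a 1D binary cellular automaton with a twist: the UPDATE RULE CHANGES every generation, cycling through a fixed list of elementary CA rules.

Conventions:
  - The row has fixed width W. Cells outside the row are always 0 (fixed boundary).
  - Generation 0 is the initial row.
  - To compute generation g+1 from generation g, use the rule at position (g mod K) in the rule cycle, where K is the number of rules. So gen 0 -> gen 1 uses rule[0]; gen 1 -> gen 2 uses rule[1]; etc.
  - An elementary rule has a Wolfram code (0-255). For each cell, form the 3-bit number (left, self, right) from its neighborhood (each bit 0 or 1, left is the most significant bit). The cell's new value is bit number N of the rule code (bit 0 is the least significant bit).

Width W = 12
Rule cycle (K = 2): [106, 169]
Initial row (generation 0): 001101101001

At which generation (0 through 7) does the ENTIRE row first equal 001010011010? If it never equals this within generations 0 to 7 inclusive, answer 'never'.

Gen 0: 001101101001
Gen 1 (rule 106): 011111110010
Gen 2 (rule 169): 011111100000
Gen 3 (rule 106): 110000100000
Gen 4 (rule 169): 100110001111
Gen 5 (rule 106): 001110011001
Gen 6 (rule 169): 101100010000
Gen 7 (rule 106): 011100100000

Answer: never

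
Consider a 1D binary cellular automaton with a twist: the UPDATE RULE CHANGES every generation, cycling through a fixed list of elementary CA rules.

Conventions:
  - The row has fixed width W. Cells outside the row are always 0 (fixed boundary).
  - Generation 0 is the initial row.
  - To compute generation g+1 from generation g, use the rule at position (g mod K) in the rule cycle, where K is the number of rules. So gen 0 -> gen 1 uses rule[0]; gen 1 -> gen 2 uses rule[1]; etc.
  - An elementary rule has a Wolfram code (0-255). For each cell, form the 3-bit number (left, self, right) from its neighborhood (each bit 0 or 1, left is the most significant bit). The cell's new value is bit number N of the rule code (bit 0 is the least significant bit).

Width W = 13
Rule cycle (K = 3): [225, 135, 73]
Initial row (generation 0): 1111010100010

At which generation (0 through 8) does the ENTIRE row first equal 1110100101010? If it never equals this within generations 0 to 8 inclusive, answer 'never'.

Gen 0: 1111010100010
Gen 1 (rule 225): 0111101001000
Gen 2 (rule 135): 1011001011011
Gen 3 (rule 73): 0011000011011
Gen 4 (rule 225): 1001011001101
Gen 5 (rule 135): 1011000010001
Gen 6 (rule 73): 0011011000100
Gen 7 (rule 225): 1001101010001
Gen 8 (rule 135): 1010001010111

Answer: never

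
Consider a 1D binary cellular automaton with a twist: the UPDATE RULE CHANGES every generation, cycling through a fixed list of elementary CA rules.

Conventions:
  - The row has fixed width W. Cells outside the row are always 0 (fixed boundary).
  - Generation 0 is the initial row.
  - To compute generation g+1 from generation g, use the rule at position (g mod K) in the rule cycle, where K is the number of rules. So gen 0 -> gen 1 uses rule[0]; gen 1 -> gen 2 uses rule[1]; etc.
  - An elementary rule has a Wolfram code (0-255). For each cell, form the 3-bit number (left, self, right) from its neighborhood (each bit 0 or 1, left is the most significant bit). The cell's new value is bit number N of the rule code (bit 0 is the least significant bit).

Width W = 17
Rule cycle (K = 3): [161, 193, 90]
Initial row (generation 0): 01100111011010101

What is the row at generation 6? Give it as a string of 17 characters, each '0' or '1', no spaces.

Answer: 01011111100000001

Derivation:
Gen 0: 01100111011010101
Gen 1 (rule 161): 00000010100101010
Gen 2 (rule 193): 11111000000000000
Gen 3 (rule 90): 10001100000000000
Gen 4 (rule 161): 00100001111111111
Gen 5 (rule 193): 10001100111111111
Gen 6 (rule 90): 01011111100000001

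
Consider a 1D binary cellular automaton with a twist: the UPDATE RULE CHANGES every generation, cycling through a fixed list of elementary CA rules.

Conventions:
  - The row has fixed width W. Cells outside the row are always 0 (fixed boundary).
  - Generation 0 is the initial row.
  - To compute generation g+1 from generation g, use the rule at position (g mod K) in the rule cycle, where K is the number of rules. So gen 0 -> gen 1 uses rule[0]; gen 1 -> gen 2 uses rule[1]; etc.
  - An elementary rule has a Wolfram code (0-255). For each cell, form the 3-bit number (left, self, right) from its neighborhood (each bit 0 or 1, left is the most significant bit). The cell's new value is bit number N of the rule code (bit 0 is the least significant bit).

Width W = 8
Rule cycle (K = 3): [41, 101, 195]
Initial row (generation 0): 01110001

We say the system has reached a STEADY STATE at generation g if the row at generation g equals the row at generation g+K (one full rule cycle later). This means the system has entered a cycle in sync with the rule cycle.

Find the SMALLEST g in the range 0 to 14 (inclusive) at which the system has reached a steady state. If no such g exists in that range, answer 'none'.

Answer: none

Derivation:
Gen 0: 01110001
Gen 1 (rule 41): 01000100
Gen 2 (rule 101): 01010101
Gen 3 (rule 195): 10000000
Gen 4 (rule 41): 00111111
Gen 5 (rule 101): 10000001
Gen 6 (rule 195): 00111110
Gen 7 (rule 41): 10100000
Gen 8 (rule 101): 11101111
Gen 9 (rule 195): 01100111
Gen 10 (rule 41): 01000100
Gen 11 (rule 101): 01010101
Gen 12 (rule 195): 10000000
Gen 13 (rule 41): 00111111
Gen 14 (rule 101): 10000001
Gen 15 (rule 195): 00111110
Gen 16 (rule 41): 10100000
Gen 17 (rule 101): 11101111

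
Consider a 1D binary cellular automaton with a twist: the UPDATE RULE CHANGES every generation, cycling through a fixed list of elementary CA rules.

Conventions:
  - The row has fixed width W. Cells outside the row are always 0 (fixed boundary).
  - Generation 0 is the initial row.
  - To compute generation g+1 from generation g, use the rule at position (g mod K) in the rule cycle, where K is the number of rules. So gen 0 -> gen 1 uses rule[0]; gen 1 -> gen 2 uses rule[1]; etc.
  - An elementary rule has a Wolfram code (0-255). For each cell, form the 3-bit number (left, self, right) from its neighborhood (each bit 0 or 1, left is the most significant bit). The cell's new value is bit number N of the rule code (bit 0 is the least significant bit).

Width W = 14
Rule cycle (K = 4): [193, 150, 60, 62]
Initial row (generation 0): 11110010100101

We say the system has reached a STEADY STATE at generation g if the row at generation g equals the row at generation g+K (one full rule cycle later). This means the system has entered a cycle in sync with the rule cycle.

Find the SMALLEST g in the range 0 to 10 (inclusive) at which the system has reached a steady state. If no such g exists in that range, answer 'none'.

Answer: none

Derivation:
Gen 0: 11110010100101
Gen 1 (rule 193): 01110000000000
Gen 2 (rule 150): 10101000000000
Gen 3 (rule 60): 11111100000000
Gen 4 (rule 62): 10000010000000
Gen 5 (rule 193): 00111000111111
Gen 6 (rule 150): 01010101011110
Gen 7 (rule 60): 01111111110001
Gen 8 (rule 62): 11000000001011
Gen 9 (rule 193): 01011111100001
Gen 10 (rule 150): 11001111010011
Gen 11 (rule 60): 10101000111010
Gen 12 (rule 62): 11111101100111
Gen 13 (rule 193): 01111100100011
Gen 14 (rule 150): 10111011110100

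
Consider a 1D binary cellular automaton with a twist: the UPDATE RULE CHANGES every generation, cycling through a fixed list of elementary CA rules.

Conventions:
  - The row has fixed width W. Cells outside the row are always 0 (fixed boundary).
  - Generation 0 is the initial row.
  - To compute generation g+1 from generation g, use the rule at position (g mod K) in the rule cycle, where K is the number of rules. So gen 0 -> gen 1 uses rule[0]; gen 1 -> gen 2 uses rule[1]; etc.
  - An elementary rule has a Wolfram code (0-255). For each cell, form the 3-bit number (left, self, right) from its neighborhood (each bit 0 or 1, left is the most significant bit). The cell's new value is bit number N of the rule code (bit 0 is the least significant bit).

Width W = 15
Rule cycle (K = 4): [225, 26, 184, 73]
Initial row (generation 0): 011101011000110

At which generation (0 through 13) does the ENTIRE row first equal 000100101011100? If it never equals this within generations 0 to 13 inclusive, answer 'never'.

Answer: never

Derivation:
Gen 0: 011101011000110
Gen 1 (rule 225): 001110101010010
Gen 2 (rule 26): 011000000001101
Gen 3 (rule 184): 010100000001010
Gen 4 (rule 73): 000001111100000
Gen 5 (rule 225): 111100111101111
Gen 6 (rule 26): 100011100001000
Gen 7 (rule 184): 010011010000100
Gen 8 (rule 73): 000011000110001
Gen 9 (rule 225): 111001010010100
Gen 10 (rule 26): 100110001100010
Gen 11 (rule 184): 010101001010001
Gen 12 (rule 73): 000000000000100
Gen 13 (rule 225): 111111111110001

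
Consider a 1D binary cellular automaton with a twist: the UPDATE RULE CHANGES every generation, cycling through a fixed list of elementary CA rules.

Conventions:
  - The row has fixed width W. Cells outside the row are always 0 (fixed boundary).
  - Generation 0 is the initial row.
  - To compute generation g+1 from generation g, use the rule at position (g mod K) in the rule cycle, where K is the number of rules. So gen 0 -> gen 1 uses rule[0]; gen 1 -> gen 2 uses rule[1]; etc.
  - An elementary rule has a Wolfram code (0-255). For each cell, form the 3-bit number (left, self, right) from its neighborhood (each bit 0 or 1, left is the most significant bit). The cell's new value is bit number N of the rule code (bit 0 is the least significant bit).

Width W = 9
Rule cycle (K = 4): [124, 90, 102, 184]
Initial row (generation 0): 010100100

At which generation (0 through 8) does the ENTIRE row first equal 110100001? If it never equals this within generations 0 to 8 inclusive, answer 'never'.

Gen 0: 010100100
Gen 1 (rule 124): 011110110
Gen 2 (rule 90): 110010111
Gen 3 (rule 102): 010111001
Gen 4 (rule 184): 001110100
Gen 5 (rule 124): 001011110
Gen 6 (rule 90): 010010011
Gen 7 (rule 102): 110110101
Gen 8 (rule 184): 101101010

Answer: never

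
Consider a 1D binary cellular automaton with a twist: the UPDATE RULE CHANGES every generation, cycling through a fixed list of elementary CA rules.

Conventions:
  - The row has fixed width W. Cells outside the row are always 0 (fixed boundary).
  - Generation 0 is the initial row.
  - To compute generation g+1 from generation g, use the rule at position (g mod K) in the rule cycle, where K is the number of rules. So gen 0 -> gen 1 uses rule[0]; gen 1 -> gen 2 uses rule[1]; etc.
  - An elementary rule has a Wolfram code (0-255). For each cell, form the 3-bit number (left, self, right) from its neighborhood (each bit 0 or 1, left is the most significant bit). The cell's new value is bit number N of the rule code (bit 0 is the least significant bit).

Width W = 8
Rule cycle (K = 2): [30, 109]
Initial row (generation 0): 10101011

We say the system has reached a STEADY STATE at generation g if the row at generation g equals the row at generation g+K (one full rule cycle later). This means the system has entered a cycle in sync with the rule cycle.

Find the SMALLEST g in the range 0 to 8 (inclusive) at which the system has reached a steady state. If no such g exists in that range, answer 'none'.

Gen 0: 10101011
Gen 1 (rule 30): 10101010
Gen 2 (rule 109): 11111110
Gen 3 (rule 30): 10000001
Gen 4 (rule 109): 10111101
Gen 5 (rule 30): 10100001
Gen 6 (rule 109): 11101101
Gen 7 (rule 30): 10001001
Gen 8 (rule 109): 10101001
Gen 9 (rule 30): 10101111
Gen 10 (rule 109): 11111001

Answer: none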